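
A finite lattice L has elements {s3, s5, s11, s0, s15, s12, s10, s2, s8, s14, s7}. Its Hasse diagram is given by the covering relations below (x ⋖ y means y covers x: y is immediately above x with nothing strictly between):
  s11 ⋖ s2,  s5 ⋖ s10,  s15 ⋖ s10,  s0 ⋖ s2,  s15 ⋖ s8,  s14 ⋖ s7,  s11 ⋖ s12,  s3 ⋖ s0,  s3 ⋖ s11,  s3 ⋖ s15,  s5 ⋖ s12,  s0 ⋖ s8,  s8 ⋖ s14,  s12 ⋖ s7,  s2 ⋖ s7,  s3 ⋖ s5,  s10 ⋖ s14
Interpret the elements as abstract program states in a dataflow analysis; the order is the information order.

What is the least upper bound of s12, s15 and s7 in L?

Common upper bounds of {s12, s15, s7}: s7.
The least among these is s7.

s7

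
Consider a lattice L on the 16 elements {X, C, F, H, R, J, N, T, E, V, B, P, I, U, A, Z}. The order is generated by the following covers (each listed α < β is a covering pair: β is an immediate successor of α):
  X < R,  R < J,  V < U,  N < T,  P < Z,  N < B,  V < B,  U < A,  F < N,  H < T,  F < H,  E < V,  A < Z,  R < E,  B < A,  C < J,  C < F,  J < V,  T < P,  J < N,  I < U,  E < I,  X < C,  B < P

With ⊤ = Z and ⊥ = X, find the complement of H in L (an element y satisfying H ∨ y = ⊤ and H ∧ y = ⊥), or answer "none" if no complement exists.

Need y with H ∨ y = Z and H ∧ y = X.
Checking each element gives: I.

I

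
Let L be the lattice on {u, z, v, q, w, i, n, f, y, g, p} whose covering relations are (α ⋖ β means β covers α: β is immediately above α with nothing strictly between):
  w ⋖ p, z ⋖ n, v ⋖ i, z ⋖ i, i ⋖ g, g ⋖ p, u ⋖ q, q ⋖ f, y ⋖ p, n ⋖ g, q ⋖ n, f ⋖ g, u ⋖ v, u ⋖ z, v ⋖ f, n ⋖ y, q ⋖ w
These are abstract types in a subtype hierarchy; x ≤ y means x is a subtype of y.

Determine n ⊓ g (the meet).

n

Common lower bounds of {n, g}: n, q, u, z.
The greatest among these is n.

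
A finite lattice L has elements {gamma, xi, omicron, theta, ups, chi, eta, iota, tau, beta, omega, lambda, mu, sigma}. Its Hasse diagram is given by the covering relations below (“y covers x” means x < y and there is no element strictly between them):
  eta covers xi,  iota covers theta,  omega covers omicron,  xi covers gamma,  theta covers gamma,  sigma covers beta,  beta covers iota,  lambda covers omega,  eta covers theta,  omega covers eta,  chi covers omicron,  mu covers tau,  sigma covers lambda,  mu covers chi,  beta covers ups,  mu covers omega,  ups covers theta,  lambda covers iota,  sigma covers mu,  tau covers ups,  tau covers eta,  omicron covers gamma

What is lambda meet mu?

omega

Common lower bounds of {lambda, mu}: eta, gamma, omega, omicron, theta, xi.
The greatest among these is omega.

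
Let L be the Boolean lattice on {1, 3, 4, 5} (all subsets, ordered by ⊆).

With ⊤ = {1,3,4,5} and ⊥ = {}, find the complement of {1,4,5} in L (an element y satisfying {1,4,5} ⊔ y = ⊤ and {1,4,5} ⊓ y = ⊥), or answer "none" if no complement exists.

{3}

Need y with {1,4,5} ∨ y = {1,3,4,5} and {1,4,5} ∧ y = {}.
Checking each element gives: {3}.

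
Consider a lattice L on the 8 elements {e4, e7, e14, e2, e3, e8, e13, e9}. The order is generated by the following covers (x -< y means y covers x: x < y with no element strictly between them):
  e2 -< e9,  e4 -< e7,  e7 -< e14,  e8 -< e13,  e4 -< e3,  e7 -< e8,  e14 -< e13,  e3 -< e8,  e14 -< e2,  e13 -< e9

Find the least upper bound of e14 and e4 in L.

Common upper bounds of {e14, e4}: e13, e14, e2, e9.
The least among these is e14.

e14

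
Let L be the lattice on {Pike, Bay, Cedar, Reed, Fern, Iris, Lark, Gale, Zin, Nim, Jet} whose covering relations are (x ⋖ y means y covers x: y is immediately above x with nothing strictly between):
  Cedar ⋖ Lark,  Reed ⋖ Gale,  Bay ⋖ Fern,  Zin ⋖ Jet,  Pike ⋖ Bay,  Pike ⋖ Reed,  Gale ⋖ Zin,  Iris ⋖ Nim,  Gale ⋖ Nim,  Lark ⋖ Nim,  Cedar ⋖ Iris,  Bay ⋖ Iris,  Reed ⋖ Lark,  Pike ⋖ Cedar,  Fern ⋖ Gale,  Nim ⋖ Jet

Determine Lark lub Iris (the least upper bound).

Nim

Common upper bounds of {Lark, Iris}: Jet, Nim.
The least among these is Nim.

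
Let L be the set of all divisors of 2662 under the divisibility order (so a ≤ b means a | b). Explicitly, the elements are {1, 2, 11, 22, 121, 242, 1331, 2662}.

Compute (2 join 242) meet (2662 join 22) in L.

242

2 ∨ 242 = 242
2662 ∨ 22 = 2662
242 ∧ 2662 = 242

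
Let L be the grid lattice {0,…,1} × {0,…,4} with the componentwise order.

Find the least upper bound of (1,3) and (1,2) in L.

In a product of chains, the join is componentwise max, giving (1,3).

(1,3)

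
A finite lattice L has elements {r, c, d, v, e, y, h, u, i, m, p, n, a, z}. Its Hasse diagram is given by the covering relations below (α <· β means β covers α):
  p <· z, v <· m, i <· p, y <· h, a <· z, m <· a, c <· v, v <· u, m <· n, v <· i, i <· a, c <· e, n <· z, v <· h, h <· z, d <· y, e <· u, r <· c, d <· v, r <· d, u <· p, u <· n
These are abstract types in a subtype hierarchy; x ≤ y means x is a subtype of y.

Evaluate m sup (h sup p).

h ∨ p = z
m ∨ z = z

z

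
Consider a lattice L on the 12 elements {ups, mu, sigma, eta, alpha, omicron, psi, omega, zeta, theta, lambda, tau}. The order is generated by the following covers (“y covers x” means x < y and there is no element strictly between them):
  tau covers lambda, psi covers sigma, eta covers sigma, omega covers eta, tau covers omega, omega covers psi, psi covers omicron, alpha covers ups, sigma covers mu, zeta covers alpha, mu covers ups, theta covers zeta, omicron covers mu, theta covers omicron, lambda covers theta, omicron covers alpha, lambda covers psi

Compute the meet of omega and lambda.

psi

Common lower bounds of {omega, lambda}: alpha, mu, omicron, psi, sigma, ups.
The greatest among these is psi.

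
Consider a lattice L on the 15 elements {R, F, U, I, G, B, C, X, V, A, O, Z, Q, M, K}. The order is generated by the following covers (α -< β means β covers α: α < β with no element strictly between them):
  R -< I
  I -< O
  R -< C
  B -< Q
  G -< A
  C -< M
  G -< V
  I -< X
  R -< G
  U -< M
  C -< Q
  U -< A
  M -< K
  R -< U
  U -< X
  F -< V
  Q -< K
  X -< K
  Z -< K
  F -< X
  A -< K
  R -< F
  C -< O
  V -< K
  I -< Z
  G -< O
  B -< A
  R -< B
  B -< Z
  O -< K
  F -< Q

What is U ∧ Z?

Common lower bounds of {U, Z}: R.
The greatest among these is R.

R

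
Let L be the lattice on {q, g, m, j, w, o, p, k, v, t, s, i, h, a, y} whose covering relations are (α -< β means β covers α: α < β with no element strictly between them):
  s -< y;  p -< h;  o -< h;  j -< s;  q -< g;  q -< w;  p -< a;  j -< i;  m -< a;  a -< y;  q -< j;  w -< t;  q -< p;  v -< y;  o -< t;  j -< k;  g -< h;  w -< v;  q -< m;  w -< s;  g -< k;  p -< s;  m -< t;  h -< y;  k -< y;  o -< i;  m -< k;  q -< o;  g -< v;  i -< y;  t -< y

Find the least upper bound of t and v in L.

y

Common upper bounds of {t, v}: y.
The least among these is y.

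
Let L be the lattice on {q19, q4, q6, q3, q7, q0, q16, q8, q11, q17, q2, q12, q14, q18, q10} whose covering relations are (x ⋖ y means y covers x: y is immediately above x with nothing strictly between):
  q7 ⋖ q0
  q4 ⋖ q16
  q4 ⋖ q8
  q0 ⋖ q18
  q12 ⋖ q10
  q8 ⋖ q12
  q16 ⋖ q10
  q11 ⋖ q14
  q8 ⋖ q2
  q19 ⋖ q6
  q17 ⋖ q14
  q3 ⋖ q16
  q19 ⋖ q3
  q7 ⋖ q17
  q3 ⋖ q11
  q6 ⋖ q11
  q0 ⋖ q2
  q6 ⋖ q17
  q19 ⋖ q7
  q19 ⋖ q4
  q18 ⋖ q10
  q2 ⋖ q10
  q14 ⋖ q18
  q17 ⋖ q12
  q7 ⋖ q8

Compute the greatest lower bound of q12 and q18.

Common lower bounds of {q12, q18}: q17, q19, q6, q7.
The greatest among these is q17.

q17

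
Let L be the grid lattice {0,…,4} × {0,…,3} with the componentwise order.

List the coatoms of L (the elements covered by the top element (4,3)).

The coatoms are exactly the elements covered by (4,3): (3,3), (4,2).

(3,3), (4,2)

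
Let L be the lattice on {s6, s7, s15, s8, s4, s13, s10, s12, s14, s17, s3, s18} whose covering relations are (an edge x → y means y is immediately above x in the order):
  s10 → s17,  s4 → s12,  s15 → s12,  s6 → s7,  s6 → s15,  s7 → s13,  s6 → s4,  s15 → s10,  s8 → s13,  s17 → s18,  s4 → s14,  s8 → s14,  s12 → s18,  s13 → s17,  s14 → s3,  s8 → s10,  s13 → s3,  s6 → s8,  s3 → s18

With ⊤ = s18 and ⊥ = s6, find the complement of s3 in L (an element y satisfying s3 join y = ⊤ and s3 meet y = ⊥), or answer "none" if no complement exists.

Need y with s3 ∨ y = s18 and s3 ∧ y = s6.
Checking each element gives: s15.

s15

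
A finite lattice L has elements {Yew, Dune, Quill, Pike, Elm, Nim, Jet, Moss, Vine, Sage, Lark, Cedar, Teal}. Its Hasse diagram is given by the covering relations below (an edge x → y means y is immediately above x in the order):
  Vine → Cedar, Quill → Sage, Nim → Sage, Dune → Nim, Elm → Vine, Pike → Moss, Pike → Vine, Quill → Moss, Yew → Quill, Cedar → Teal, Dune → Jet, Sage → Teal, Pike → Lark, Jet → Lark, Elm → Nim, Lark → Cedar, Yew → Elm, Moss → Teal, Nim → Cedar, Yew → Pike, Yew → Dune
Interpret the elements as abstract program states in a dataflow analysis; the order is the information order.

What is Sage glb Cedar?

Common lower bounds of {Sage, Cedar}: Dune, Elm, Nim, Yew.
The greatest among these is Nim.

Nim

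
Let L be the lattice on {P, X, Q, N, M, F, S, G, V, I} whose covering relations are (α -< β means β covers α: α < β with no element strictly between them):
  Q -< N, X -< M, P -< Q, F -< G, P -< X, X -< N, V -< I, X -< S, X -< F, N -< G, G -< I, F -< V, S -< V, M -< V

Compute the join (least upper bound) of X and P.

X

Common upper bounds of {X, P}: F, G, I, M, N, S, V, X.
The least among these is X.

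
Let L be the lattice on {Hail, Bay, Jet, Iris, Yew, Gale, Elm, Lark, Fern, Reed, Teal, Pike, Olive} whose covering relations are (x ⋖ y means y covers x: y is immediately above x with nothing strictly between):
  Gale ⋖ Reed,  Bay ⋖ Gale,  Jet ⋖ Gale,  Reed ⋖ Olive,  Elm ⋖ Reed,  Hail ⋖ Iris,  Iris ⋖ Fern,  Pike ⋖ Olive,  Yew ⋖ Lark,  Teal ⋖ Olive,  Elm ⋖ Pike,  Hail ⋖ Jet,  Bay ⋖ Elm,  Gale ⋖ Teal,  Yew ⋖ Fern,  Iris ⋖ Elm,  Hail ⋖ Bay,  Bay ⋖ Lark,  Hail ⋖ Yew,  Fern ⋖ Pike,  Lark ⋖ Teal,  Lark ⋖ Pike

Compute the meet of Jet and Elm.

Common lower bounds of {Jet, Elm}: Hail.
The greatest among these is Hail.

Hail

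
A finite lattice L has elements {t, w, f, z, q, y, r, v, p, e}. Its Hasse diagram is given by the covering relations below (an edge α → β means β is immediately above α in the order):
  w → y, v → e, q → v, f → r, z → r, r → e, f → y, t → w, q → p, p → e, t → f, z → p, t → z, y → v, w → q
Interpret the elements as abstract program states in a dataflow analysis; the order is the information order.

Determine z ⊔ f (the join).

Common upper bounds of {z, f}: e, r.
The least among these is r.

r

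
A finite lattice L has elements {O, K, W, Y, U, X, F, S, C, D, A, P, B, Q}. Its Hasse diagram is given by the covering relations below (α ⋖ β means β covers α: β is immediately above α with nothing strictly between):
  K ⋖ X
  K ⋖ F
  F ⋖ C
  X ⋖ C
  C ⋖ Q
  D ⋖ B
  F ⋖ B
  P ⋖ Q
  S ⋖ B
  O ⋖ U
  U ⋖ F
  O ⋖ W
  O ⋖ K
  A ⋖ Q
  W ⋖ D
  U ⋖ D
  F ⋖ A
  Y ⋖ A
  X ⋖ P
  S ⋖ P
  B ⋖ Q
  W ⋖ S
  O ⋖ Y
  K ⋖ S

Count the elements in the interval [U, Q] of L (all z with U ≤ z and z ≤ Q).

The interval [U, Q] = {A, B, C, D, F, Q, U}, which has 7 elements.

7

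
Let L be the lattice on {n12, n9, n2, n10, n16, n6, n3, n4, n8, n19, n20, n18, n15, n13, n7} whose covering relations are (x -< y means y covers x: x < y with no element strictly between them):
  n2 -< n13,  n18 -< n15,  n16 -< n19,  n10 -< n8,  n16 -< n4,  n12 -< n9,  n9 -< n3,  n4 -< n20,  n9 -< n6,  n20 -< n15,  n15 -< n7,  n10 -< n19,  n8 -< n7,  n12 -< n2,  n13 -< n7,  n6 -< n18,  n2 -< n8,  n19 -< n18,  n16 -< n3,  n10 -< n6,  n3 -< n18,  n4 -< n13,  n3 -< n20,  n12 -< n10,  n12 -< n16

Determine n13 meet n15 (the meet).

n4

Common lower bounds of {n13, n15}: n12, n16, n4.
The greatest among these is n4.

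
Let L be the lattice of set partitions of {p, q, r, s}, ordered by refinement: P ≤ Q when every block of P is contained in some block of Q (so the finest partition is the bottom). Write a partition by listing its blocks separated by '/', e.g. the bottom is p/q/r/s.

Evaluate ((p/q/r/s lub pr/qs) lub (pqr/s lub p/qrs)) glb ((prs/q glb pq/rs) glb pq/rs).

p/q/rs

p/q/r/s ∨ pr/qs = pr/qs
pqr/s ∨ p/qrs = pqrs
pr/qs ∨ pqrs = pqrs
prs/q ∧ pq/rs = p/q/rs
p/q/rs ∧ pq/rs = p/q/rs
pqrs ∧ p/q/rs = p/q/rs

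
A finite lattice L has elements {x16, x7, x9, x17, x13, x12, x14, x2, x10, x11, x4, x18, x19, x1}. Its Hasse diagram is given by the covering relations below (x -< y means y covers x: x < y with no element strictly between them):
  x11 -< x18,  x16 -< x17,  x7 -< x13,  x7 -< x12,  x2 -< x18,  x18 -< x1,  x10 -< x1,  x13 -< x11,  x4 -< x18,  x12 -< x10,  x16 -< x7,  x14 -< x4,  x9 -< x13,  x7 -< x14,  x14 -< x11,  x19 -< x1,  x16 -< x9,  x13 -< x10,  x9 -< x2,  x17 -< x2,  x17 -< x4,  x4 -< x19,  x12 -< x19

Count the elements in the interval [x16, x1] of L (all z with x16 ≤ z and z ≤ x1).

14

The interval [x16, x1] = {x1, x10, x11, x12, x13, x14, x16, x17, x18, x19, x2, x4, x7, x9}, which has 14 elements.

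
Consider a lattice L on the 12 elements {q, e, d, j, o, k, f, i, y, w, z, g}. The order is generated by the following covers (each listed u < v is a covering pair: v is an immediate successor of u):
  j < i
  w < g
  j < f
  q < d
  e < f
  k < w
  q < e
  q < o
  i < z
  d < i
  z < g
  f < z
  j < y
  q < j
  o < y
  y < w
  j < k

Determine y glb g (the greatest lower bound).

y

Common lower bounds of {y, g}: j, o, q, y.
The greatest among these is y.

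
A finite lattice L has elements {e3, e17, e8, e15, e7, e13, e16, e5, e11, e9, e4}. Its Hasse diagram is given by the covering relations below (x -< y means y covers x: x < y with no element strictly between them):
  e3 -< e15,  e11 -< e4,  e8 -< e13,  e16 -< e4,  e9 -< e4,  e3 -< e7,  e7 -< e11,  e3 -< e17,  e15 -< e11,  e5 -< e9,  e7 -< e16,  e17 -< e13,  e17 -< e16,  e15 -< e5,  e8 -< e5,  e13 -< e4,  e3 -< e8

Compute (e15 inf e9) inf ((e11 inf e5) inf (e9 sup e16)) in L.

e15

e15 ∧ e9 = e15
e11 ∧ e5 = e15
e9 ∨ e16 = e4
e15 ∧ e4 = e15
e15 ∧ e15 = e15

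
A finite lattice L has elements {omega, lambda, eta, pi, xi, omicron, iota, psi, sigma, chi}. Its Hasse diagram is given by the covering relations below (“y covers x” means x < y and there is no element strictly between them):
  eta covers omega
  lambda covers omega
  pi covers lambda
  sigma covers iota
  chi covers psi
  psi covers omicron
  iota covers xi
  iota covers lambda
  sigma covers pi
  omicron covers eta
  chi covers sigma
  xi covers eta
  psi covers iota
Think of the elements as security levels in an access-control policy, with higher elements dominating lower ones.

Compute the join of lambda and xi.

Common upper bounds of {lambda, xi}: chi, iota, psi, sigma.
The least among these is iota.

iota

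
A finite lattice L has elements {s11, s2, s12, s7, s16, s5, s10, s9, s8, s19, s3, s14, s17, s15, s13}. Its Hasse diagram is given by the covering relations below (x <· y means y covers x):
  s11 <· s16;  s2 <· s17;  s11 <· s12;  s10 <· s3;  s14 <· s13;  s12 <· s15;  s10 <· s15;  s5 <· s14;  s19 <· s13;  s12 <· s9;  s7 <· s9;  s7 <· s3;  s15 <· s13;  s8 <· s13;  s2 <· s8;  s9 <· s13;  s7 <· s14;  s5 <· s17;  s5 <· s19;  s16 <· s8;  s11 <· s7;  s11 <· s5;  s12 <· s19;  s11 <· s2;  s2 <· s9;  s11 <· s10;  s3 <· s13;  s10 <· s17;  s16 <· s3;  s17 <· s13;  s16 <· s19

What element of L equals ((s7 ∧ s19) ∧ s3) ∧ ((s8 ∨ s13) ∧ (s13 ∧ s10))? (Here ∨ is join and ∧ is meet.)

s7 ∧ s19 = s11
s11 ∧ s3 = s11
s8 ∨ s13 = s13
s13 ∧ s10 = s10
s13 ∧ s10 = s10
s11 ∧ s10 = s11

s11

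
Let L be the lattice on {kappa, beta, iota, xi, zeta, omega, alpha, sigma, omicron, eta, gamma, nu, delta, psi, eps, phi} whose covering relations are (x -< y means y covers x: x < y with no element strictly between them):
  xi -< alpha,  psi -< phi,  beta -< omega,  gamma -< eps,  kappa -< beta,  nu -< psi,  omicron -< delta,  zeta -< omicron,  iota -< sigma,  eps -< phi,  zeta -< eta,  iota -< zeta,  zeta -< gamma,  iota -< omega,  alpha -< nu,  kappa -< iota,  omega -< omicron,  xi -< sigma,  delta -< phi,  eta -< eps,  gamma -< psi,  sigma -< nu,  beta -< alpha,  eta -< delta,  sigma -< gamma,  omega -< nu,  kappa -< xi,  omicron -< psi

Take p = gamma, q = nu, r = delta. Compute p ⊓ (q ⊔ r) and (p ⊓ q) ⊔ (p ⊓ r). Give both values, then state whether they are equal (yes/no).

gamma; gamma; yes

q ⊔ r = phi, so p ⊓ (q ⊔ r) = gamma ⊓ phi = gamma.
p ⊓ q = sigma and p ⊓ r = zeta, so (p ⊓ q) ⊔ (p ⊓ r) = sigma ⊔ zeta = gamma.
Equal: yes.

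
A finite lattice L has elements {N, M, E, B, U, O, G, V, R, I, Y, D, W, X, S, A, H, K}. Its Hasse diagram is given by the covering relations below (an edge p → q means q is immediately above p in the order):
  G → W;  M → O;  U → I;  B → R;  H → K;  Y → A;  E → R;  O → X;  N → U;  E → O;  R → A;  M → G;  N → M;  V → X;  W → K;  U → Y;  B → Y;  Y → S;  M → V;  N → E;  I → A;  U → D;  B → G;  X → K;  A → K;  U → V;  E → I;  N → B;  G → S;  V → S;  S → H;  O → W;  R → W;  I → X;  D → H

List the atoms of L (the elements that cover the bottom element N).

B, E, M, U

The atoms are exactly the elements that cover N: B, E, M, U.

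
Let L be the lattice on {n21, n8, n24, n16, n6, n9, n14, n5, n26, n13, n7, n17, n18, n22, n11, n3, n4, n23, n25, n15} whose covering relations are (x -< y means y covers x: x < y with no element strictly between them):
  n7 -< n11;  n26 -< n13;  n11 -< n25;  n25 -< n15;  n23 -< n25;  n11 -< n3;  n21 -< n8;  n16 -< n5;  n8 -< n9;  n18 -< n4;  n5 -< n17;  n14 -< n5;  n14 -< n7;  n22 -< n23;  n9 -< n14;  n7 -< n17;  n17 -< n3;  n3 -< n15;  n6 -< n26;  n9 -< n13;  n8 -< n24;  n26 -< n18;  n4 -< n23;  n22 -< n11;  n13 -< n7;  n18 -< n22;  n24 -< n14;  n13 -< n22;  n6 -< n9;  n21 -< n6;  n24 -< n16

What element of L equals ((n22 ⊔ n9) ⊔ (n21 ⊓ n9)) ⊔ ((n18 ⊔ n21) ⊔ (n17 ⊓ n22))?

n22 ∨ n9 = n22
n21 ∧ n9 = n21
n22 ∨ n21 = n22
n18 ∨ n21 = n18
n17 ∧ n22 = n13
n18 ∨ n13 = n22
n22 ∨ n22 = n22

n22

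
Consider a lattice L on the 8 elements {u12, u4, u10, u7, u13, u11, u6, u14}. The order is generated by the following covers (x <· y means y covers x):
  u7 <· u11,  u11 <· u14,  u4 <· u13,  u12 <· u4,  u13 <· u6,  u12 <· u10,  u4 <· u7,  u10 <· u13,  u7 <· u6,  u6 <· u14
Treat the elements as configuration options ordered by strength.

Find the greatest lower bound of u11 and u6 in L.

Common lower bounds of {u11, u6}: u12, u4, u7.
The greatest among these is u7.

u7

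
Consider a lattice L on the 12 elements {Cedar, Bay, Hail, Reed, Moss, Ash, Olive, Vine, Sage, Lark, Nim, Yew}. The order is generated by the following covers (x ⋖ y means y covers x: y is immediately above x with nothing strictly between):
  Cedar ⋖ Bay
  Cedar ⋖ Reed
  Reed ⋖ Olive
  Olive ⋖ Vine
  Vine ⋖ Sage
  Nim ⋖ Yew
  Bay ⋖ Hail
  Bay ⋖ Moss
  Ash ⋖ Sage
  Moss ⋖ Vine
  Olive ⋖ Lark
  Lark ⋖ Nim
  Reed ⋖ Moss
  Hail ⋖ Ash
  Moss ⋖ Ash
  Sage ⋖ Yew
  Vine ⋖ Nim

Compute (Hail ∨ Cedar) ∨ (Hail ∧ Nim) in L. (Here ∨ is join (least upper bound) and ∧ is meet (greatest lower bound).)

Hail

Hail ∨ Cedar = Hail
Hail ∧ Nim = Bay
Hail ∨ Bay = Hail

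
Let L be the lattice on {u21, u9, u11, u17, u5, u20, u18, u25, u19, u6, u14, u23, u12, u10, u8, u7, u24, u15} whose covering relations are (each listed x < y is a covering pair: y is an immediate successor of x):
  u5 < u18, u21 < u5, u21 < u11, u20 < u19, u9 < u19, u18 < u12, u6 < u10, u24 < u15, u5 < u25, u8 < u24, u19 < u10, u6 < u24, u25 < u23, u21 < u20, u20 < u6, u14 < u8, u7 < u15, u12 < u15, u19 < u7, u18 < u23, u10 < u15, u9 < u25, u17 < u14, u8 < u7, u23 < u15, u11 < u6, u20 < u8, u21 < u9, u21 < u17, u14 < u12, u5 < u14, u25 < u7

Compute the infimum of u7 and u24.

u8

Common lower bounds of {u7, u24}: u14, u17, u20, u21, u5, u8.
The greatest among these is u8.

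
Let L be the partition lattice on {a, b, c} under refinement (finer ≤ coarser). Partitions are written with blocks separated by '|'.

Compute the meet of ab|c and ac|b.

Common lower bounds of {ab|c, ac|b}: a|b|c.
The greatest among these is a|b|c.

a|b|c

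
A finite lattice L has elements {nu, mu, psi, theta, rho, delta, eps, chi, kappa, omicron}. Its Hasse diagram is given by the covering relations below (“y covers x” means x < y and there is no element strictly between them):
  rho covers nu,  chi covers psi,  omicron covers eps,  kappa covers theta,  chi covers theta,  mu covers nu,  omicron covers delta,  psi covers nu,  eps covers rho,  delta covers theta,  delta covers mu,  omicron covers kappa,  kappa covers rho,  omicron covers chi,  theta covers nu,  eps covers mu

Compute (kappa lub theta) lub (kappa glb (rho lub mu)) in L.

kappa ∨ theta = kappa
rho ∨ mu = eps
kappa ∧ eps = rho
kappa ∨ rho = kappa

kappa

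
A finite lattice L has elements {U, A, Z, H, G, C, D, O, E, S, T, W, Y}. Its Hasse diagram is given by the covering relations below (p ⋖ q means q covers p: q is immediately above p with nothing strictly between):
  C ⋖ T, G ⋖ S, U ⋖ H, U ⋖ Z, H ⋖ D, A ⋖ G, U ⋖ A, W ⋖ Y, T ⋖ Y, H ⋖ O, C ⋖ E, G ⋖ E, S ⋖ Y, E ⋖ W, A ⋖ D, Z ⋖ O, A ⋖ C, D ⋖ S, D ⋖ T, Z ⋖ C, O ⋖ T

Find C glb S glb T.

Common lower bounds of {C, S, T}: A, U.
The greatest among these is A.

A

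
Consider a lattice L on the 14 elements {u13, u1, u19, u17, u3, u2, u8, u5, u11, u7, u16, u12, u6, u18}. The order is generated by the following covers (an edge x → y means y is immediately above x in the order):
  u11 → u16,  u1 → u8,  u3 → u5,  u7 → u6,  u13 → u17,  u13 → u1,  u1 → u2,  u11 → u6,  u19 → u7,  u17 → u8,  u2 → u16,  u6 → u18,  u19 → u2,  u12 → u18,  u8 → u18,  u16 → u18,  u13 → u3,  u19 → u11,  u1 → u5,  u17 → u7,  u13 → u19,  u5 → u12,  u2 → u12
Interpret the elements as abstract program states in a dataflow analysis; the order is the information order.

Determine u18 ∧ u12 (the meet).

u12

Common lower bounds of {u18, u12}: u1, u12, u13, u19, u2, u3, u5.
The greatest among these is u12.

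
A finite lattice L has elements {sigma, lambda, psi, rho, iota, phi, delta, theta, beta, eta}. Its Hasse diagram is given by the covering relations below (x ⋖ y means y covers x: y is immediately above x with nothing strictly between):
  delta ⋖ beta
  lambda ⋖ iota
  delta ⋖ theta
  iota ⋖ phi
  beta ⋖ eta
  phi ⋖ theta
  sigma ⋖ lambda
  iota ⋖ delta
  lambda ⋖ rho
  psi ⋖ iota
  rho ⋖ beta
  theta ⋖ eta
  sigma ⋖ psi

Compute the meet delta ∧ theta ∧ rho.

lambda

Common lower bounds of {delta, theta, rho}: lambda, sigma.
The greatest among these is lambda.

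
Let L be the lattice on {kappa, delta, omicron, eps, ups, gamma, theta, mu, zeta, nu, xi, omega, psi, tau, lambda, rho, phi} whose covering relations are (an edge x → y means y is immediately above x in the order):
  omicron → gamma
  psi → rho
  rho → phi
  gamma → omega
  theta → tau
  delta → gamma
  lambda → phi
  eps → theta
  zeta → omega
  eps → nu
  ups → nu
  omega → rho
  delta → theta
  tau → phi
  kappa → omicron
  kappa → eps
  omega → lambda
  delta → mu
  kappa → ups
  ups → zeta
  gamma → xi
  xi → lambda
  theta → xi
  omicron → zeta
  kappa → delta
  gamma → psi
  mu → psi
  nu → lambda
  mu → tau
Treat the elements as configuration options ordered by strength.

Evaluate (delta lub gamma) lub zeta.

delta ∨ gamma = gamma
gamma ∨ zeta = omega

omega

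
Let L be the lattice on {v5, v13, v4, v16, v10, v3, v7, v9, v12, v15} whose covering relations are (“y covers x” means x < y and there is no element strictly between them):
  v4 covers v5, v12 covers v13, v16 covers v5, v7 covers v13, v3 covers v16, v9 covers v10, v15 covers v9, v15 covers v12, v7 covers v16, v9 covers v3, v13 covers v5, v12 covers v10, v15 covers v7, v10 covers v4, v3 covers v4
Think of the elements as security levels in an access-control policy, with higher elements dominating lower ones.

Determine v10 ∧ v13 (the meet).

Common lower bounds of {v10, v13}: v5.
The greatest among these is v5.

v5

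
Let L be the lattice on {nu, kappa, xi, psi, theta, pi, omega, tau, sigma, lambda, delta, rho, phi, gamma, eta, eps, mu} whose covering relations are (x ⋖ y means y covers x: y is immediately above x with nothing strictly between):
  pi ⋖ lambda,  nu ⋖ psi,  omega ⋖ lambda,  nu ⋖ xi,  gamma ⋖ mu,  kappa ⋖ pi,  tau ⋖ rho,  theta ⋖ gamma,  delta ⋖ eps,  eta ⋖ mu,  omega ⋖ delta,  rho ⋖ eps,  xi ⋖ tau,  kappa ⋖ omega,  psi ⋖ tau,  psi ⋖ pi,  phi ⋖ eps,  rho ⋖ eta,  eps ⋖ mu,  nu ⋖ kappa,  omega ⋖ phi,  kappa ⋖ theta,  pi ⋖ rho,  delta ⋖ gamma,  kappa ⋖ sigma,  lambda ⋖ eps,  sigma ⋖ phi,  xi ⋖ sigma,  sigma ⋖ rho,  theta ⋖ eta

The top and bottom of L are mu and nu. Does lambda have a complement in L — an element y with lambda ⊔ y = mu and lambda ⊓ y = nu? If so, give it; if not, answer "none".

none

For every candidate y, either lambda ∨ y ≠ mu or lambda ∧ y ≠ nu; no complement exists.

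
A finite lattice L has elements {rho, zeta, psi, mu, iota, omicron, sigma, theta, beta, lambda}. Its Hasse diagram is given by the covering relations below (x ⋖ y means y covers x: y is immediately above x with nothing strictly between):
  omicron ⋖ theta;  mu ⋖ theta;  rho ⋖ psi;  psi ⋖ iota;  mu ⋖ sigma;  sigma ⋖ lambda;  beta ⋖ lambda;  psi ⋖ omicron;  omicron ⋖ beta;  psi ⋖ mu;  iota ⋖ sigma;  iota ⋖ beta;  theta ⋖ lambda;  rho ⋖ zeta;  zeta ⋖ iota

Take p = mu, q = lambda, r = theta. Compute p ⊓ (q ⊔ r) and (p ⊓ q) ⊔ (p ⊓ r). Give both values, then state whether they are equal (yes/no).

mu; mu; yes

q ⊔ r = lambda, so p ⊓ (q ⊔ r) = mu ⊓ lambda = mu.
p ⊓ q = mu and p ⊓ r = mu, so (p ⊓ q) ⊔ (p ⊓ r) = mu ⊔ mu = mu.
Equal: yes.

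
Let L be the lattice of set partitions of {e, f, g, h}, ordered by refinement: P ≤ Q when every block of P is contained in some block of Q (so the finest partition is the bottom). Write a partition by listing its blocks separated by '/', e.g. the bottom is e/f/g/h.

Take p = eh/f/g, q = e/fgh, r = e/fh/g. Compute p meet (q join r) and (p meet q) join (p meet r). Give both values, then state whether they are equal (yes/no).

q join r = e/fgh, so p meet (q join r) = eh/f/g meet e/fgh = e/f/g/h.
p meet q = e/f/g/h and p meet r = e/f/g/h, so (p meet q) join (p meet r) = e/f/g/h join e/f/g/h = e/f/g/h.
Equal: yes.

e/f/g/h; e/f/g/h; yes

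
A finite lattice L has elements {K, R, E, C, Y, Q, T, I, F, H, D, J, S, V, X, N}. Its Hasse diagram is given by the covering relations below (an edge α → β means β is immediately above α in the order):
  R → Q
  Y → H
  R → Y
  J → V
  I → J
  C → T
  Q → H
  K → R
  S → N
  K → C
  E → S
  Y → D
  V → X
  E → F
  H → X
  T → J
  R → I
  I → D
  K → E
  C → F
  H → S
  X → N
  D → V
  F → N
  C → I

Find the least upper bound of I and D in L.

Common upper bounds of {I, D}: D, N, V, X.
The least among these is D.

D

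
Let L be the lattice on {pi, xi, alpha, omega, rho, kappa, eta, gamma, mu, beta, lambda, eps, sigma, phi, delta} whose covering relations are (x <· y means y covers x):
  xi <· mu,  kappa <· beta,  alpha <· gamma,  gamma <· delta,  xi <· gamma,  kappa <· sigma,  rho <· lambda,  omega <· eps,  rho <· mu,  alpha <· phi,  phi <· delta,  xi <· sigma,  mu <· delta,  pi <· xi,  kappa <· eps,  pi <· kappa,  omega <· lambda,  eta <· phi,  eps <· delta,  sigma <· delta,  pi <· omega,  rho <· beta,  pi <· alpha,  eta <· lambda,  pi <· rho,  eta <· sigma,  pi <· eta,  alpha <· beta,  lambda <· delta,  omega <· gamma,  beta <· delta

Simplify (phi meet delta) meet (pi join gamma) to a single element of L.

alpha

phi ∧ delta = phi
pi ∨ gamma = gamma
phi ∧ gamma = alpha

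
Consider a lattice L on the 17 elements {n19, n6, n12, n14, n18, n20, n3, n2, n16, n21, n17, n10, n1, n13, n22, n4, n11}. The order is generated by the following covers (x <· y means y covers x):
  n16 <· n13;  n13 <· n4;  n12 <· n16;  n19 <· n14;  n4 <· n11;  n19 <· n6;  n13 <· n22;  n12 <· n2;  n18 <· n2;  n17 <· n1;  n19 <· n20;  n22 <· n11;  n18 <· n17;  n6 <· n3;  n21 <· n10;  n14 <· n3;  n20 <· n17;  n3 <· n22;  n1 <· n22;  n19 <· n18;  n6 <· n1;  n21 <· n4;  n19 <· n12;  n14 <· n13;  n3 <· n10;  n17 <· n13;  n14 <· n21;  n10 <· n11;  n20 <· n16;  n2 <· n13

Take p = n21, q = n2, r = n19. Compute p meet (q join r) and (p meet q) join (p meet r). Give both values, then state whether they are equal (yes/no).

q join r = n2, so p meet (q join r) = n21 meet n2 = n19.
p meet q = n19 and p meet r = n19, so (p meet q) join (p meet r) = n19 join n19 = n19.
Equal: yes.

n19; n19; yes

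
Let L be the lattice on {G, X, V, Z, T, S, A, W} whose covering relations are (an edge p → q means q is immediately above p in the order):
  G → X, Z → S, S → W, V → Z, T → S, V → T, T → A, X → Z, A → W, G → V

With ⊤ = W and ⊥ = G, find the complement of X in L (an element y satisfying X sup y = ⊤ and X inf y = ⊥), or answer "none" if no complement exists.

A

Need y with X ∨ y = W and X ∧ y = G.
Checking each element gives: A.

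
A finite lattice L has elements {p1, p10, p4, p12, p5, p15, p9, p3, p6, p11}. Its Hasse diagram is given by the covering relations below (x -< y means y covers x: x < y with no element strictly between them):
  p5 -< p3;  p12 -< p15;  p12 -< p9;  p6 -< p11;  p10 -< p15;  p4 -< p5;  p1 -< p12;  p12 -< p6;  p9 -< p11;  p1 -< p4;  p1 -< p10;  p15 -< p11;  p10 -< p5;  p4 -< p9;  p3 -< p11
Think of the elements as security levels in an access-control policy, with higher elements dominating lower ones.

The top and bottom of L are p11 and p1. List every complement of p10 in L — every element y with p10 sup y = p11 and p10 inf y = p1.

p6, p9

Need y with p10 ∨ y = p11 and p10 ∧ y = p1.
Checking each element gives: p6, p9.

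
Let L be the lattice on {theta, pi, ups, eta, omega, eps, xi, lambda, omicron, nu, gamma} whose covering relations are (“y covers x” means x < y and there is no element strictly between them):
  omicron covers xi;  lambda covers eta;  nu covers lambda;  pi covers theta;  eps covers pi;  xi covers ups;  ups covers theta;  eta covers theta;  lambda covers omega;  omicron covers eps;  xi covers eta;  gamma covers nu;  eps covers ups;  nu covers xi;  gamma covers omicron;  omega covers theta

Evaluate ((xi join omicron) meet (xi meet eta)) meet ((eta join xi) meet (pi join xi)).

eta

xi ∨ omicron = omicron
xi ∧ eta = eta
omicron ∧ eta = eta
eta ∨ xi = xi
pi ∨ xi = omicron
xi ∧ omicron = xi
eta ∧ xi = eta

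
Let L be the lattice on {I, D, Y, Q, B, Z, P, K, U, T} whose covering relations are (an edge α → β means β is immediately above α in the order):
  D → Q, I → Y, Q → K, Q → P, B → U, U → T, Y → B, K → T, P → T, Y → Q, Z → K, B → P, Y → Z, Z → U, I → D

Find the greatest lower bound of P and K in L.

Common lower bounds of {P, K}: D, I, Q, Y.
The greatest among these is Q.

Q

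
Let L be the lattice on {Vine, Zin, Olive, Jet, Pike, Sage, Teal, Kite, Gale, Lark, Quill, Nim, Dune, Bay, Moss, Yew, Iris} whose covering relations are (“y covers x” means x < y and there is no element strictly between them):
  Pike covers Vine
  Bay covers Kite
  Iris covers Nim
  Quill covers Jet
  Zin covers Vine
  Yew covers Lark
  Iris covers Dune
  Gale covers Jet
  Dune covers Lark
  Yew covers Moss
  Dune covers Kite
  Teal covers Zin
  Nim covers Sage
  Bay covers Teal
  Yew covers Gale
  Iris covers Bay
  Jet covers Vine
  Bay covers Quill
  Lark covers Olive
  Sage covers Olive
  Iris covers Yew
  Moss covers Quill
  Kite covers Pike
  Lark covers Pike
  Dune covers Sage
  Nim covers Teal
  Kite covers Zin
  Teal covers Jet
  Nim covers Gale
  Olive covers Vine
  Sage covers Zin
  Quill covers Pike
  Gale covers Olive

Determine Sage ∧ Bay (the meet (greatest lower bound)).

Common lower bounds of {Sage, Bay}: Vine, Zin.
The greatest among these is Zin.

Zin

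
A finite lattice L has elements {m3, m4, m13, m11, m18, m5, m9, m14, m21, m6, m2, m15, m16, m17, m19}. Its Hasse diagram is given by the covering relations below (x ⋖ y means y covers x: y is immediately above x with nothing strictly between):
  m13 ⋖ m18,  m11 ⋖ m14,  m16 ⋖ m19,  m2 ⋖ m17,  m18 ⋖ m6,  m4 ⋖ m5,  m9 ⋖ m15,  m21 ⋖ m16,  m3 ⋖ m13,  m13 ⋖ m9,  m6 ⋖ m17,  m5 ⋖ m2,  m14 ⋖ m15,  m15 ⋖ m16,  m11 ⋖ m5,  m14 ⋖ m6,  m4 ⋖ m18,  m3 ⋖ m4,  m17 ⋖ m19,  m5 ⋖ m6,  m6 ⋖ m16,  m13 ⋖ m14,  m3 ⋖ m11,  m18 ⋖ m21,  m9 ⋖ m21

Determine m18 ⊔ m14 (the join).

m6

Common upper bounds of {m18, m14}: m16, m17, m19, m6.
The least among these is m6.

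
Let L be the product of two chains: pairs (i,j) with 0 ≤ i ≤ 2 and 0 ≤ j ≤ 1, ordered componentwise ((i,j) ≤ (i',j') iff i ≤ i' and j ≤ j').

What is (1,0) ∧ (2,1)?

In a product of chains, the meet is componentwise min, giving (1,0).

(1,0)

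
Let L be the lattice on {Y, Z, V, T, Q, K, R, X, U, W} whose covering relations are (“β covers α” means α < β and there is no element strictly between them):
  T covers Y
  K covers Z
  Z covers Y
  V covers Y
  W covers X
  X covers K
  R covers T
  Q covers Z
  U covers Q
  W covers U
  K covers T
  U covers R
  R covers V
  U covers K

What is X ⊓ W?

X

Common lower bounds of {X, W}: K, T, X, Y, Z.
The greatest among these is X.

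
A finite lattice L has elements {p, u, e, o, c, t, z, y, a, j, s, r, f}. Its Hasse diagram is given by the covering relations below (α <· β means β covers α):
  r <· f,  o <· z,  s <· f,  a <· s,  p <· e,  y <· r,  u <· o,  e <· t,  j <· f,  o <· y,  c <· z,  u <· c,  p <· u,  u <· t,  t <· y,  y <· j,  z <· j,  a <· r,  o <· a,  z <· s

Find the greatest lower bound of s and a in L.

Common lower bounds of {s, a}: a, o, p, u.
The greatest among these is a.

a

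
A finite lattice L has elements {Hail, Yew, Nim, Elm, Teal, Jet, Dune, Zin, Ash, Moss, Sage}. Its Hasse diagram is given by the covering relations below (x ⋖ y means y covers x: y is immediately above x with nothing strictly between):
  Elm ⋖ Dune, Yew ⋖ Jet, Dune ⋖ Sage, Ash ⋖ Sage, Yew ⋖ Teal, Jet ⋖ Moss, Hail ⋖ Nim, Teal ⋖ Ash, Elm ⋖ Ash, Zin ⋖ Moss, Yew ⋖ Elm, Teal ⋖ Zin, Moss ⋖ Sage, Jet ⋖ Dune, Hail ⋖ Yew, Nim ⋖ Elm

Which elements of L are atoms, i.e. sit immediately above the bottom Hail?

Nim, Yew

The atoms are exactly the elements that cover Hail: Nim, Yew.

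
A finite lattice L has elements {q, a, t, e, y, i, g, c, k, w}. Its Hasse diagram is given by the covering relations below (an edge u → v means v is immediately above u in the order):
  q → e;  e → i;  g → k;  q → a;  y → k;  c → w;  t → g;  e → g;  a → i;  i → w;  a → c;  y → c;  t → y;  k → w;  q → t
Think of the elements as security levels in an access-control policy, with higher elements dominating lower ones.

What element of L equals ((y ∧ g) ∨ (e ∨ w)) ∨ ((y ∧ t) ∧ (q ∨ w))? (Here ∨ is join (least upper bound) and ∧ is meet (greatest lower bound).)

y ∧ g = t
e ∨ w = w
t ∨ w = w
y ∧ t = t
q ∨ w = w
t ∧ w = t
w ∨ t = w

w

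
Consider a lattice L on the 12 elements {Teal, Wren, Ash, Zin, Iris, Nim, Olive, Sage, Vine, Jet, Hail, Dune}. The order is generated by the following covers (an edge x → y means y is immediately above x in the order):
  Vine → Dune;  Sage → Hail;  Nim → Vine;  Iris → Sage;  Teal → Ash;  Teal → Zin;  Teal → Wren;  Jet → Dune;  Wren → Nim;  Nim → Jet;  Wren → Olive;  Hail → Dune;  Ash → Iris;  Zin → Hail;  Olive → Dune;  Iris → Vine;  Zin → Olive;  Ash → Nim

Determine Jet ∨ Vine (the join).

Dune

Common upper bounds of {Jet, Vine}: Dune.
The least among these is Dune.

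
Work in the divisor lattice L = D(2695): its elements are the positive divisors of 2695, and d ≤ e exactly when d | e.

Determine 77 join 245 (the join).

In the divisibility order, the join is the least common multiple: lcm(77, 245) = 2695.

2695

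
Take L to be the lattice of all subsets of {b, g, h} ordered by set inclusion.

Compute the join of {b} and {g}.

{b,g}

Under ⊆, join is union: {b} ∪ {g} = {b,g}.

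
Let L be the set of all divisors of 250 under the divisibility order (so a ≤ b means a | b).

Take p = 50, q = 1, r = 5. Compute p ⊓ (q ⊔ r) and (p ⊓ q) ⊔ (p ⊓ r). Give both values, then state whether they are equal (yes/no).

5; 5; yes

q ⊔ r = 5, so p ⊓ (q ⊔ r) = 50 ⊓ 5 = 5.
p ⊓ q = 1 and p ⊓ r = 5, so (p ⊓ q) ⊔ (p ⊓ r) = 1 ⊔ 5 = 5.
Equal: yes.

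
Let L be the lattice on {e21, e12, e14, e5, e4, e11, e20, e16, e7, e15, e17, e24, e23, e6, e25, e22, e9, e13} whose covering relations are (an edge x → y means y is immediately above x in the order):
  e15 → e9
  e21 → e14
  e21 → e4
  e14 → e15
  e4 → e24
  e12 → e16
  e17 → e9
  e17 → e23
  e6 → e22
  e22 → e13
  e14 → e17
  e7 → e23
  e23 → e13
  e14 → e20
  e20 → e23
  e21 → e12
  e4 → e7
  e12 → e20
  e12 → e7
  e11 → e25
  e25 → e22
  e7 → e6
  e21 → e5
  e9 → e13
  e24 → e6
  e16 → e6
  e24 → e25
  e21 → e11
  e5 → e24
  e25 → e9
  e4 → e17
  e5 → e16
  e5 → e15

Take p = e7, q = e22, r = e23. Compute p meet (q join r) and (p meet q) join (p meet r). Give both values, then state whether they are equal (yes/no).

e7; e7; yes

q join r = e13, so p meet (q join r) = e7 meet e13 = e7.
p meet q = e7 and p meet r = e7, so (p meet q) join (p meet r) = e7 join e7 = e7.
Equal: yes.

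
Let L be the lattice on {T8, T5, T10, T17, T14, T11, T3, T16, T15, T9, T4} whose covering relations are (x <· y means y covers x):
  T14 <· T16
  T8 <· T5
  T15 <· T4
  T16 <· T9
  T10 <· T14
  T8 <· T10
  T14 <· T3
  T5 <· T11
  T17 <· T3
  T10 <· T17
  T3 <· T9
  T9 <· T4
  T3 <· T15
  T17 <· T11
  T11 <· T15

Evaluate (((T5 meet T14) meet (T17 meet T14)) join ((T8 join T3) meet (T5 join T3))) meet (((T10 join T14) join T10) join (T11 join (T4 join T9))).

T3

T5 ∧ T14 = T8
T17 ∧ T14 = T10
T8 ∧ T10 = T8
T8 ∨ T3 = T3
T5 ∨ T3 = T15
T3 ∧ T15 = T3
T8 ∨ T3 = T3
T10 ∨ T14 = T14
T14 ∨ T10 = T14
T4 ∨ T9 = T4
T11 ∨ T4 = T4
T14 ∨ T4 = T4
T3 ∧ T4 = T3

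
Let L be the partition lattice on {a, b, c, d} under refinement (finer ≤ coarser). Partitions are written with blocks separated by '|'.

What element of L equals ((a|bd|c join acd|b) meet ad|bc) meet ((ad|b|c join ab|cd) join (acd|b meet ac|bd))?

ad|bc

a|bd|c ∨ acd|b = abcd
abcd ∧ ad|bc = ad|bc
ad|b|c ∨ ab|cd = abcd
acd|b ∧ ac|bd = ac|b|d
abcd ∨ ac|b|d = abcd
ad|bc ∧ abcd = ad|bc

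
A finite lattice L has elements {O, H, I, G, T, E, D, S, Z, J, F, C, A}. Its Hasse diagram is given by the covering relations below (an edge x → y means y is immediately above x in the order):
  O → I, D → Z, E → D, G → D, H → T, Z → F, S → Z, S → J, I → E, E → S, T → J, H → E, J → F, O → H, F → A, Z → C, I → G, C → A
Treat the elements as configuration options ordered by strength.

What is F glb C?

Common lower bounds of {F, C}: D, E, G, H, I, O, S, Z.
The greatest among these is Z.

Z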